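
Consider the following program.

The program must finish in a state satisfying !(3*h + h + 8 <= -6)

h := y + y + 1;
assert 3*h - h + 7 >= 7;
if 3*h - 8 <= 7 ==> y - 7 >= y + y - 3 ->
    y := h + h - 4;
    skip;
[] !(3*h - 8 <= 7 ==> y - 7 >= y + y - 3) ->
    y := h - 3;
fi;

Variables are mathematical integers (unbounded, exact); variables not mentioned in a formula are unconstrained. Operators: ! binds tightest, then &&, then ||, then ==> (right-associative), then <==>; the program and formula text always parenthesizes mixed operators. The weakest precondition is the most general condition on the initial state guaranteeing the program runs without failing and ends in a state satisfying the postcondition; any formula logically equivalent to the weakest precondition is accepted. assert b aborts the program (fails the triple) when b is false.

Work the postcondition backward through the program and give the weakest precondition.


Working backward. After the program, the postcondition !(3*h + h + 8 <= -6) must hold; in canonical form it is !(4*h <= -14).
Then branch requires !(4*h <= -14); else branch requires !(4*h <= -14).
Before the if: ((3*h <= 15 ==> y <= -4) ==> (!(4*h <= -14))) && ((!(3*h <= 15 ==> y <= -4)) ==> (!(4*h <= -14)))
Before assert 3*h - h + 7 >= 7: 2*h >= 0 && ((3*h <= 15 ==> y <= -4) ==> (!(4*h <= -14))) && ((!(3*h <= 15 ==> y <= -4)) ==> (!(4*h <= -14)))
Before h := y + y + 1: 4*y >= -2 && ((6*y <= 12 ==> y <= -4) ==> (!(8*y <= -18))) && ((!(6*y <= 12 ==> y <= -4)) ==> (!(8*y <= -18)))
Answer: WP = 4*y >= -2 && ((6*y <= 12 ==> y <= -4) ==> (!(8*y <= -18))) && ((!(6*y <= 12 ==> y <= -4)) ==> (!(8*y <= -18)))


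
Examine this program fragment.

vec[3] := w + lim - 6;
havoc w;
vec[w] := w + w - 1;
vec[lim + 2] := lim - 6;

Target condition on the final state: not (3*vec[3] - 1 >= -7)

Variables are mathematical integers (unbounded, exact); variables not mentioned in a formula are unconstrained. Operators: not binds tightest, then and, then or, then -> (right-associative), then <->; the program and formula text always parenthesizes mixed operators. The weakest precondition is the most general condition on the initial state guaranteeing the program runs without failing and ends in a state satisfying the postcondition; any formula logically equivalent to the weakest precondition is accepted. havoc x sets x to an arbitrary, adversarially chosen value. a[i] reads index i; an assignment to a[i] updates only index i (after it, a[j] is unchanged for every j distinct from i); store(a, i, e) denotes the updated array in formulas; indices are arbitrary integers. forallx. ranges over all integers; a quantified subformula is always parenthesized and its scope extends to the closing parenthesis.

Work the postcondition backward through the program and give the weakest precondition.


Working backward. After the program, the postcondition not (3*vec[3] - 1 >= -7) must hold; in canonical form it is not (3*vec[3] >= -6).
Before vec[lim + 2] := lim - 6: not (3*store(vec, lim + 2, lim - 6)[3] >= -6)
Before vec[w] := w + w - 1: not (3*store(store(vec, w, 2*w - 1), lim + 2, lim - 6)[3] >= -6)
Before havoc w: forall w_1. (not (3*store(store(vec, w_1, 2*w_1 - 1), lim + 2, lim - 6)[3] >= -6))
Before vec[3] := w + lim - 6: forall w_1. (not (3*store(store(store(vec, 3, lim + w - 6), w_1, 2*w_1 - 1), lim + 2, lim - 6)[3] >= -6))
Answer: WP = forall w_1. (not (3*store(store(store(vec, 3, lim + w - 6), w_1, 2*w_1 - 1), lim + 2, lim - 6)[3] >= -6))


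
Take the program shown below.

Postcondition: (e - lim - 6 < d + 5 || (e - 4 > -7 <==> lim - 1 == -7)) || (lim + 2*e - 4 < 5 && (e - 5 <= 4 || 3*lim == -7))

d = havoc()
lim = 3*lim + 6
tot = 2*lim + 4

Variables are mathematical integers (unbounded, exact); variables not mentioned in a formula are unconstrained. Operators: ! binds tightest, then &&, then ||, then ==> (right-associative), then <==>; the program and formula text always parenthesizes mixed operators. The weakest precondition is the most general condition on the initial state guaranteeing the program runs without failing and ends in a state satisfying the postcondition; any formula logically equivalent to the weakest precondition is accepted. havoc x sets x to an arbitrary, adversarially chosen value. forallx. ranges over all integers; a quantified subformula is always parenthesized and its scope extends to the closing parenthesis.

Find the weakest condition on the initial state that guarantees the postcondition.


Working backward. After the program, the postcondition (e - lim - 6 < d + 5 || (e - 4 > -7 <==> lim - 1 == -7)) || (lim + 2*e - 4 < 5 && (e - 5 <= 4 || 3*lim == -7)) must hold; in canonical form it is e < d + lim + 11 || (e > -3 <==> lim == -6) || (2*e + lim < 9 && (e <= 9 || 3*lim == -7)).
Before tot := 2*lim + 4: e < d + lim + 11 || (e > -3 <==> lim == -6) || (2*e + lim < 9 && (e <= 9 || 3*lim == -7))
Before lim := 3*lim + 6: e < d + 3*lim + 17 || (e > -3 <==> 3*lim == -12) || (2*e + 3*lim < 3 && (e <= 9 || 9*lim == -25))
Before havoc d: forall d_1. (e < d_1 + 3*lim + 17 || (e > -3 <==> 3*lim == -12) || (2*e + 3*lim < 3 && (e <= 9 || 9*lim == -25)))
Answer: WP = forall d_1. (e < d_1 + 3*lim + 17 || (e > -3 <==> 3*lim == -12) || (2*e + 3*lim < 3 && (e <= 9 || 9*lim == -25)))


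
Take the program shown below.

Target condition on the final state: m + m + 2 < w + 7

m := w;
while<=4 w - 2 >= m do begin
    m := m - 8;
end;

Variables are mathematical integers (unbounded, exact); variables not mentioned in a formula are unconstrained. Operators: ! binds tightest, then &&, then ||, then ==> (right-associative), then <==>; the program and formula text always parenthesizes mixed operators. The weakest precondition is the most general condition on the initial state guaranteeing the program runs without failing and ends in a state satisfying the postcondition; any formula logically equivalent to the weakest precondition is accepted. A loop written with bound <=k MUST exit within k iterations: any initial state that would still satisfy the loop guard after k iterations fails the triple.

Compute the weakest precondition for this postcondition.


Working backward. After the program, the postcondition m + m + 2 < w + 7 must hold; in canonical form it is 2*m < w + 5.
Before the loop (bound <=4), unroll the exhaustion recursion (WP_0 = exit-now case; WP_j = one more guarded iteration, up to j = 4):
  WP_0: (!(w >= m + 2)) && 2*m < w + 5
  WP_1: (w >= m + 2 ==> ((!(w >= m - 6)) && 2*m < w + 21)) && ((!(w >= m + 2)) ==> 2*m < w + 5)
  WP_2: (w >= m + 2 ==> ((w >= m - 6 ==> ((!(w >= m - 14)) && 2*m < w + 37)) && ((!(w >= m - 6)) ==> 2*m < w + 21))) && ((!(w >= m + 2)) ==> 2*m < w + 5)
  WP_3: (w >= m + 2 ==> ((w >= m - 6 ==> ((w >= m - 14 ==> ((!(w >= m - 22)) && 2*m < w + 53)) && ((!(w >= m - 14)) ==> 2*m < w + 37))) && ((!(w >= m - 6)) ==> 2*m < w + 21))) && ((!(w >= m + 2)) ==> 2*m < w + 5)
  WP_4: (w >= m + 2 ==> ((w >= m - 6 ==> ((w >= m - 14 ==> ((w >= m - 22 ==> ((!(w >= m - 30)) && 2*m < w + 69)) && ((!(w >= m - 22)) ==> 2*m < w + 53))) && ((!(w >= m - 14)) ==> 2*m < w + 37))) && ((!(w >= m - 6)) ==> 2*m < w + 21))) && ((!(w >= m + 2)) ==> 2*m < w + 5)
So before the loop: (w >= m + 2 ==> ((w >= m - 6 ==> ((w >= m - 14 ==> ((w >= m - 22 ==> ((!(w >= m - 30)) && 2*m < w + 69)) && ((!(w >= m - 22)) ==> 2*m < w + 53))) && ((!(w >= m - 14)) ==> 2*m < w + 37))) && ((!(w >= m - 6)) ==> 2*m < w + 21))) && ((!(w >= m + 2)) ==> 2*m < w + 5)
Before m := w: w < 5
Answer: WP = w < 5


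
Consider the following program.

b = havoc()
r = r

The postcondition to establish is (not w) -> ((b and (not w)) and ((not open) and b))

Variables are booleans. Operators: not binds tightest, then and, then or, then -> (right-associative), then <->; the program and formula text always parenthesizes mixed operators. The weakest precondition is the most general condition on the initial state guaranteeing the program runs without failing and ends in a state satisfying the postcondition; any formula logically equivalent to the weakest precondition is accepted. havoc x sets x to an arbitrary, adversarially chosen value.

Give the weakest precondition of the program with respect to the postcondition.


Working backward. After the program, the postcondition (not w) -> ((b and (not w)) and ((not open) and b)) must hold; in canonical form it is (not w) -> (b and (not w) and (not open)).
Before r := r: (not w) -> (b and (not w) and (not open))
Before havoc b: ((not w) -> ((not w) and (not open))) and w
Answer: WP = ((not w) -> ((not w) and (not open))) and w


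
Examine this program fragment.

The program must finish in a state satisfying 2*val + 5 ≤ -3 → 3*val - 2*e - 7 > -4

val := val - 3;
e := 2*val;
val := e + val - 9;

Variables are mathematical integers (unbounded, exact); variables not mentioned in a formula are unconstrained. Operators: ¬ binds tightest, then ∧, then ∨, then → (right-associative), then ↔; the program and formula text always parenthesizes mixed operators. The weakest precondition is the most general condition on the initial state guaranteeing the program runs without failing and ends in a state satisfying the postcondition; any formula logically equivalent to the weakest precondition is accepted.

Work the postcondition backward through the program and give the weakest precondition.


Working backward. After the program, the postcondition 2*val + 5 ≤ -3 → 3*val - 2*e - 7 > -4 must hold; in canonical form it is 2*val ≤ -8 → 3*val > 2*e + 3.
Before val := e + val - 9: 2*e + 2*val ≤ 10 → e + 3*val > 30
Before e := 2*val: 6*val ≤ 10 → 5*val > 30
Before val := val - 3: 6*val ≤ 28 → 5*val > 45
Answer: WP = 6*val ≤ 28 → 5*val > 45


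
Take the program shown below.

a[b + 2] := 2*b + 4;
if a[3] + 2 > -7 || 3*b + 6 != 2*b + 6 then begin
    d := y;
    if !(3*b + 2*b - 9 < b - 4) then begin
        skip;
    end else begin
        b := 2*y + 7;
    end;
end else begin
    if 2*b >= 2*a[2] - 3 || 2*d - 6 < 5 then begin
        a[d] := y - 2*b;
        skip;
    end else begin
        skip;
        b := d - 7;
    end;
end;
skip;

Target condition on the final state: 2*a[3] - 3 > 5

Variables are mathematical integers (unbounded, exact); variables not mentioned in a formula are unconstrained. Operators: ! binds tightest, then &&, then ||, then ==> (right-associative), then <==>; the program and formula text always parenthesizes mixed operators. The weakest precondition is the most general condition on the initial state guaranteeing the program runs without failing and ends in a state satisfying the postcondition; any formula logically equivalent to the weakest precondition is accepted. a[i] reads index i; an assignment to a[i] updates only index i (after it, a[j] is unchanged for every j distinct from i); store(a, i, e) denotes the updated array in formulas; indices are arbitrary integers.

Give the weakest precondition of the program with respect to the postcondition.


Working backward. After the program, the postcondition 2*a[3] - 3 > 5 must hold; in canonical form it is 2*a[3] > 8.
Before skip: 2*a[3] > 8
Then branch requires ((!(4*b < 5)) ==> 2*a[3] > 8) && (4*b < 5 ==> 2*a[3] > 8); else branch requires ((2*b >= 2*a[2] - 3 || 2*d < 11) ==> 2*store(a, d, -2*b + y)[3] > 8) && ((!(2*b >= 2*a[2] - 3 || 2*d < 11)) ==> 2*a[3] > 8).
Before the if: ((a[3] > -9 || b != 0) ==> (((!(4*b < 5)) ==> 2*a[3] > 8) && (4*b < 5 ==> 2*a[3] > 8))) && ((!(a[3] > -9 || b != 0)) ==> (((2*b >= 2*a[2] - 3 || 2*d < 11) ==> 2*store(a, d, -2*b + y)[3] > 8) && ((!(2*b >= 2*a[2] - 3 || 2*d < 11)) ==> 2*a[3] > 8)))
Before a[b + 2] := 2*b + 4: ((store(a, b + 2, 2*b + 4)[3] > -9 || b != 0) ==> (((!(4*b < 5)) ==> 2*store(a, b + 2, 2*b + 4)[3] > 8) && (4*b < 5 ==> 2*store(a, b + 2, 2*b + 4)[3] > 8))) && ((!(store(a, b + 2, 2*b + 4)[3] > -9 || b != 0)) ==> (((2*b >= 2*store(a, b + 2, 2*b + 4)[2] - 3 || 2*d < 11) ==> 2*store(store(a, b + 2, 2*b + 4), d, -2*b + y)[3] > 8) && ((!(2*b >= 2*store(a, b + 2, 2*b + 4)[2] - 3 || 2*d < 11)) ==> 2*store(a, b + 2, 2*b + 4)[3] > 8)))
Answer: WP = ((store(a, b + 2, 2*b + 4)[3] > -9 || b != 0) ==> (((!(4*b < 5)) ==> 2*store(a, b + 2, 2*b + 4)[3] > 8) && (4*b < 5 ==> 2*store(a, b + 2, 2*b + 4)[3] > 8))) && ((!(store(a, b + 2, 2*b + 4)[3] > -9 || b != 0)) ==> (((2*b >= 2*store(a, b + 2, 2*b + 4)[2] - 3 || 2*d < 11) ==> 2*store(store(a, b + 2, 2*b + 4), d, -2*b + y)[3] > 8) && ((!(2*b >= 2*store(a, b + 2, 2*b + 4)[2] - 3 || 2*d < 11)) ==> 2*store(a, b + 2, 2*b + 4)[3] > 8)))


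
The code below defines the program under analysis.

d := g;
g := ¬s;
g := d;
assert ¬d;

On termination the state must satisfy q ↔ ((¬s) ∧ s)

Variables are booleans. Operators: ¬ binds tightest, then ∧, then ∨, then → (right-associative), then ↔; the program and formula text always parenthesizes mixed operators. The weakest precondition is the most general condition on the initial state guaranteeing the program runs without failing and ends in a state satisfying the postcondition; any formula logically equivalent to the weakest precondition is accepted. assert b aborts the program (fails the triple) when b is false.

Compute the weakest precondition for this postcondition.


Working backward. After the program, the postcondition q ↔ ((¬s) ∧ s) must hold; in canonical form it is ¬q.
Before assert ¬d: (¬d) ∧ (¬q)
Before g := d: (¬d) ∧ (¬q)
Before g := ¬s: (¬d) ∧ (¬q)
Before d := g: (¬g) ∧ (¬q)
Answer: WP = (¬g) ∧ (¬q)


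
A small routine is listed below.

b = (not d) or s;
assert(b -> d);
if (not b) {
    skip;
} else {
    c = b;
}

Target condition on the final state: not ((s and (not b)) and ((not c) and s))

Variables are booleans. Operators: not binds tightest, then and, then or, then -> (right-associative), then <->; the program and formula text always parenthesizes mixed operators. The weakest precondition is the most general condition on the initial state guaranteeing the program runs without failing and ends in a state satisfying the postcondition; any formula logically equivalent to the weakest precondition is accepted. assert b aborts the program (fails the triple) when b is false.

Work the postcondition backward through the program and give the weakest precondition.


Working backward. After the program, the postcondition not ((s and (not b)) and ((not c) and s)) must hold; in canonical form it is not (s and (not b) and (not c)).
Then branch requires not (s and (not b) and (not c)); else branch requires not (s and (not b)).
Before the if: ((not b) -> (not (s and (not b) and (not c)))) and (b -> (not (s and (not b))))
Before assert b -> d: (b -> d) and ((not b) -> (not (s and (not b) and (not c)))) and (b -> (not (s and (not b))))
Before b := (not d) or s: (((not d) or s) -> d) and ((not ((not d) or s)) -> (not (s and (not ((not d) or s)) and (not c)))) and (((not d) or s) -> (not (s and (not ((not d) or s)))))
Answer: WP = (((not d) or s) -> d) and ((not ((not d) or s)) -> (not (s and (not ((not d) or s)) and (not c)))) and (((not d) or s) -> (not (s and (not ((not d) or s)))))


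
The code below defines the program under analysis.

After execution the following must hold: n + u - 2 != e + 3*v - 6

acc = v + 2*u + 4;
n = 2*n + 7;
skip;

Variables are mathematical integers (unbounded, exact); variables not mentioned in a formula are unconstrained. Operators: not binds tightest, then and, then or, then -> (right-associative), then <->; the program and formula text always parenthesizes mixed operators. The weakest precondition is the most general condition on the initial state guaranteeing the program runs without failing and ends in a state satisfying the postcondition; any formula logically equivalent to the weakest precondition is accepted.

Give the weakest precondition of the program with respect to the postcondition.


Working backward. After the program, the postcondition n + u - 2 != e + 3*v - 6 must hold; in canonical form it is n + u != e + 3*v - 4.
Before skip: n + u != e + 3*v - 4
Before n := 2*n + 7: 2*n + u != e + 3*v - 11
Before acc := v + 2*u + 4: 2*n + u != e + 3*v - 11
Answer: WP = 2*n + u != e + 3*v - 11


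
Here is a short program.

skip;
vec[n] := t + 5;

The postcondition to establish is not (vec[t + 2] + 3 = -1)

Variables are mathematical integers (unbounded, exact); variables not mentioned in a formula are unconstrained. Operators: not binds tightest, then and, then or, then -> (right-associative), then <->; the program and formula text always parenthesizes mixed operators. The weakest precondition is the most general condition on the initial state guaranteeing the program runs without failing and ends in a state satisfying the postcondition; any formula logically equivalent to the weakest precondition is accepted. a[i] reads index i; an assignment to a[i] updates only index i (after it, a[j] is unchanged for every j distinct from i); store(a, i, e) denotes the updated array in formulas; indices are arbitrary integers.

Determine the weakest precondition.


Working backward. After the program, the postcondition not (vec[t + 2] + 3 = -1) must hold; in canonical form it is not (vec[t + 2] = -4).
Before vec[n] := t + 5: not (store(vec, n, t + 5)[t + 2] = -4)
Before skip: not (store(vec, n, t + 5)[t + 2] = -4)
Answer: WP = not (store(vec, n, t + 5)[t + 2] = -4)


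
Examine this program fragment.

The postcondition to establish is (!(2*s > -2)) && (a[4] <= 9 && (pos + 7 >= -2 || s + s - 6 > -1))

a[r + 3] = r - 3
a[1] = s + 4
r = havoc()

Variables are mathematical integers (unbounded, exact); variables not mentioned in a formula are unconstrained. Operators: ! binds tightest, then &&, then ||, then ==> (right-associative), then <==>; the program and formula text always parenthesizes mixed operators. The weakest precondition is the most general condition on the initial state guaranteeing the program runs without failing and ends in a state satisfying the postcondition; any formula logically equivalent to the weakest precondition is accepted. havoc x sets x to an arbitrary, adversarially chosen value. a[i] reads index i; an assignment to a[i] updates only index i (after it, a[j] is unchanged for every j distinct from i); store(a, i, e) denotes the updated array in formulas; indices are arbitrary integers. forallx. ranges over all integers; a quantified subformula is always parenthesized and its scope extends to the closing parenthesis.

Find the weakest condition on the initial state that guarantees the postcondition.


Working backward. After the program, the postcondition (!(2*s > -2)) && (a[4] <= 9 && (pos + 7 >= -2 || s + s - 6 > -1)) must hold; in canonical form it is (!(2*s > -2)) && a[4] <= 9 && (pos >= -9 || 2*s > 5).
Before havoc r: (!(2*s > -2)) && a[4] <= 9 && (pos >= -9 || 2*s > 5)
Before a[1] := s + 4: (!(2*s > -2)) && a[4] <= 9 && (pos >= -9 || 2*s > 5)
Before a[r + 3] := r - 3: (!(2*s > -2)) && store(a, r + 3, r - 3)[4] <= 9 && (pos >= -9 || 2*s > 5)
Answer: WP = (!(2*s > -2)) && store(a, r + 3, r - 3)[4] <= 9 && (pos >= -9 || 2*s > 5)


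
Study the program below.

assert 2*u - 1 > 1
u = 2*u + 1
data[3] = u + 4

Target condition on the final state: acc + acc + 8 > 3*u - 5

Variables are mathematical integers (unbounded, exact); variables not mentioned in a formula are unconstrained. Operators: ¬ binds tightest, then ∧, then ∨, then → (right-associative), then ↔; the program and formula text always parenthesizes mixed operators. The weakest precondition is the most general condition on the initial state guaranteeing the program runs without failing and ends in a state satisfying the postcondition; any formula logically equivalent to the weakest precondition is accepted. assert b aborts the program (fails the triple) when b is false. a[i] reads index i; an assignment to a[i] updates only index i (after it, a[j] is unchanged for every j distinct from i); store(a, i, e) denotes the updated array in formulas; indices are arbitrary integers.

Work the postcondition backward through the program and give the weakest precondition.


Working backward. After the program, the postcondition acc + acc + 8 > 3*u - 5 must hold; in canonical form it is 2*acc > 3*u - 13.
Before data[3] := u + 4: 2*acc > 3*u - 13
Before u := 2*u + 1: 2*acc > 6*u - 10
Before assert 2*u - 1 > 1: 2*u > 2 ∧ 2*acc > 6*u - 10
Answer: WP = 2*u > 2 ∧ 2*acc > 6*u - 10


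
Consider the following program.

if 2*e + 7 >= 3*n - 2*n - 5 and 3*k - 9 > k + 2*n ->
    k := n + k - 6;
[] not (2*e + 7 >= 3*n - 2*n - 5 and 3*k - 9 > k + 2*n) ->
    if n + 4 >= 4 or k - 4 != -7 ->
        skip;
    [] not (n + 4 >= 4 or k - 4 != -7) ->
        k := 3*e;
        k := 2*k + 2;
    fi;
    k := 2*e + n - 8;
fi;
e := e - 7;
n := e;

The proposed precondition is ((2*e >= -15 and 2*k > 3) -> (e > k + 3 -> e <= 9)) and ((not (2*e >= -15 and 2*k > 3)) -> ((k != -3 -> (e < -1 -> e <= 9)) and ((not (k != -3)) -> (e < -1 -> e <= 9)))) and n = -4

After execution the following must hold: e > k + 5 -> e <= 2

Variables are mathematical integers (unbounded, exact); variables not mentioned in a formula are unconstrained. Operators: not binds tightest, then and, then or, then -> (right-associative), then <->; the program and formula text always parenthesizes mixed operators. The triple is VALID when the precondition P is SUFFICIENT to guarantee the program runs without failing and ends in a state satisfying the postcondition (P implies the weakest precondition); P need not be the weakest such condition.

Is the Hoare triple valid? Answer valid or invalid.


Working backward. After the program, e > k + 5 -> e <= 2 must hold.
Before n := e: e > k + 5 -> e <= 2
Before e := e - 7: e > k + 12 -> e <= 9
Then branch requires e > k + n + 6 -> e <= 9; else branch requires ((n >= 0 or k != -3) -> (e + n < -4 -> e <= 9)) and ((not (n >= 0 or k != -3)) -> (e + n < -4 -> e <= 9)).
Before the if: ((2*e >= n - 12 and 2*k > 2*n + 9) -> (e > k + n + 6 -> e <= 9)) and ((not (2*e >= n - 12 and 2*k > 2*n + 9)) -> (((n >= 0 or k != -3) -> (e + n < -4 -> e <= 9)) and ((not (n >= 0 or k != -3)) -> (e + n < -4 -> e <= 9))))
The weakest precondition is ((2*e >= n - 12 and 2*k > 2*n + 9) -> (e > k + n + 6 -> e <= 9)) and ((not (2*e >= n - 12 and 2*k > 2*n + 9)) -> (((n >= 0 or k != -3) -> (e + n < -4 -> e <= 9)) and ((not (n >= 0 or k != -3)) -> (e + n < -4 -> e <= 9)))).
Check whether ((2*e >= -15 and 2*k > 3) -> (e > k + 3 -> e <= 9)) and ((not (2*e >= -15 and 2*k > 3)) -> ((k != -3 -> (e < -1 -> e <= 9)) and ((not (k != -3)) -> (e < -1 -> e <= 9)))) and n = -4 implies it.
Countermodel: at the initial state e = 10, k = 1, n = -4, the precondition holds but the weakest precondition fails.
Answer: invalid


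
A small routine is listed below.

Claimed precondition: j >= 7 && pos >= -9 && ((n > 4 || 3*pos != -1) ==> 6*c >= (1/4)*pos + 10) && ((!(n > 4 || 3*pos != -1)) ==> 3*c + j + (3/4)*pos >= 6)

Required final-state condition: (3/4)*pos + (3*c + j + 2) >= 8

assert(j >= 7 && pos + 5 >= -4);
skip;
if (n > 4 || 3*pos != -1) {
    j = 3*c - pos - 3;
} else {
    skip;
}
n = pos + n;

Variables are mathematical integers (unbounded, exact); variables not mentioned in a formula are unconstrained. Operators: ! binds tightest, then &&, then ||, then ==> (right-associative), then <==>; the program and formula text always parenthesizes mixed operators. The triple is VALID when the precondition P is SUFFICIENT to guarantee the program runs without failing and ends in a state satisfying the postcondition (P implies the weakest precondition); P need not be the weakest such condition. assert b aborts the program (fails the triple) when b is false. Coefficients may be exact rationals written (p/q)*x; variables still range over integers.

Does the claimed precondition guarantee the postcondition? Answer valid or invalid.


Working backward. After the program, the postcondition (3/4)*pos + (3*c + j + 2) >= 8 must hold; in canonical form it is 3*c + j + (3/4)*pos >= 6.
Before n := pos + n: 3*c + j + (3/4)*pos >= 6
Then branch requires 6*c >= (1/4)*pos + 9; else branch requires 3*c + j + (3/4)*pos >= 6.
Before the if: ((n > 4 || 3*pos != -1) ==> 6*c >= (1/4)*pos + 9) && ((!(n > 4 || 3*pos != -1)) ==> 3*c + j + (3/4)*pos >= 6)
Before skip: ((n > 4 || 3*pos != -1) ==> 6*c >= (1/4)*pos + 9) && ((!(n > 4 || 3*pos != -1)) ==> 3*c + j + (3/4)*pos >= 6)
Before assert j >= 7 && pos + 5 >= -4: j >= 7 && pos >= -9 && ((n > 4 || 3*pos != -1) ==> 6*c >= (1/4)*pos + 9) && ((!(n > 4 || 3*pos != -1)) ==> 3*c + j + (3/4)*pos >= 6)
The weakest precondition is j >= 7 && pos >= -9 && ((n > 4 || 3*pos != -1) ==> 6*c >= (1/4)*pos + 9) && ((!(n > 4 || 3*pos != -1)) ==> 3*c + j + (3/4)*pos >= 6).
Check whether j >= 7 && pos >= -9 && ((n > 4 || 3*pos != -1) ==> 6*c >= (1/4)*pos + 10) && ((!(n > 4 || 3*pos != -1)) ==> 3*c + j + (3/4)*pos >= 6) implies it.
Every state satisfying the precondition satisfies the weakest precondition: the implication holds.
Answer: valid


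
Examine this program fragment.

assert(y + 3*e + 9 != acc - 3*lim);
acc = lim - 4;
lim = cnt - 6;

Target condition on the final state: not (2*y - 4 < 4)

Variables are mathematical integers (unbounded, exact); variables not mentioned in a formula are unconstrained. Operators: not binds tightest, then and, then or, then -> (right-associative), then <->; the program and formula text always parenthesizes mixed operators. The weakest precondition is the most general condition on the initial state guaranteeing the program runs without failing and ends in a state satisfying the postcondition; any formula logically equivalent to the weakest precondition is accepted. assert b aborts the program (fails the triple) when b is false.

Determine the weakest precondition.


Working backward. After the program, the postcondition not (2*y - 4 < 4) must hold; in canonical form it is not (2*y < 8).
Before lim := cnt - 6: not (2*y < 8)
Before acc := lim - 4: not (2*y < 8)
Before assert y + 3*e + 9 != acc - 3*lim: 3*e + 3*lim + y != acc - 9 and (not (2*y < 8))
Answer: WP = 3*e + 3*lim + y != acc - 9 and (not (2*y < 8))


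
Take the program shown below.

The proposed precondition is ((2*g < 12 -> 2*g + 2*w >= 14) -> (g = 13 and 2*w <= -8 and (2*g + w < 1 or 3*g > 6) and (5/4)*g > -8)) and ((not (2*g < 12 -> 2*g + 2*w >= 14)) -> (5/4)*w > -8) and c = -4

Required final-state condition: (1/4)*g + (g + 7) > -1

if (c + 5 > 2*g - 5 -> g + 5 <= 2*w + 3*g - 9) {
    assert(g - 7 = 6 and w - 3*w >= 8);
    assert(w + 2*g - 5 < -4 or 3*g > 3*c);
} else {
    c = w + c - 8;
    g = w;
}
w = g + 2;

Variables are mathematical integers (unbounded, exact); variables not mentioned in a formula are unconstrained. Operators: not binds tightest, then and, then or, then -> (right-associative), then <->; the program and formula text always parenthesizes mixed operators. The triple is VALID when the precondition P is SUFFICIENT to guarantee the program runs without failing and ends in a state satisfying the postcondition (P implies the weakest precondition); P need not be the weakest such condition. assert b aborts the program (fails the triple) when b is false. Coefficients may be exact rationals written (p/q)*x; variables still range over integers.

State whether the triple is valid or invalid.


Working backward. After the program, the postcondition (1/4)*g + (g + 7) > -1 must hold; in canonical form it is (5/4)*g > -8.
Before w := g + 2: (5/4)*g > -8
Then branch requires g = 13 and 2*w <= -8 and (2*g + w < 1 or 3*g > 3*c) and (5/4)*g > -8; else branch requires (5/4)*w > -8.
Before the if: ((c > 2*g - 10 -> 2*g + 2*w >= 14) -> (g = 13 and 2*w <= -8 and (2*g + w < 1 or 3*g > 3*c) and (5/4)*g > -8)) and ((not (c > 2*g - 10 -> 2*g + 2*w >= 14)) -> (5/4)*w > -8)
The weakest precondition is ((c > 2*g - 10 -> 2*g + 2*w >= 14) -> (g = 13 and 2*w <= -8 and (2*g + w < 1 or 3*g > 3*c) and (5/4)*g > -8)) and ((not (c > 2*g - 10 -> 2*g + 2*w >= 14)) -> (5/4)*w > -8).
Check whether ((2*g < 12 -> 2*g + 2*w >= 14) -> (g = 13 and 2*w <= -8 and (2*g + w < 1 or 3*g > 6) and (5/4)*g > -8)) and ((not (2*g < 12 -> 2*g + 2*w >= 14)) -> (5/4)*w > -8) and c = -4 implies it.
Countermodel: at the initial state c = -4, g = 3, w = 0, the precondition holds but the weakest precondition fails.
Answer: invalid


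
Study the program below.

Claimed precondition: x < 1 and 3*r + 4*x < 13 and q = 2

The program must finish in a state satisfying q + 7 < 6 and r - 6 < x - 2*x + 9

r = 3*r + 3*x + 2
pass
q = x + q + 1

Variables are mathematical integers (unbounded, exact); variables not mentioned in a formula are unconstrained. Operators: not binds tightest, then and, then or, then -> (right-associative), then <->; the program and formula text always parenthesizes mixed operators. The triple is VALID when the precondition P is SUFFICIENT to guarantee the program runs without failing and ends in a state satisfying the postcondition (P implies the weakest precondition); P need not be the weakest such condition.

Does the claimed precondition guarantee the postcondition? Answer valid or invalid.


Working backward. After the program, the postcondition q + 7 < 6 and r - 6 < x - 2*x + 9 must hold; in canonical form it is q < -1 and r + x < 15.
Before q := x + q + 1: q + x < -2 and r + x < 15
Before skip: q + x < -2 and r + x < 15
Before r := 3*r + 3*x + 2: q + x < -2 and 3*r + 4*x < 13
The weakest precondition is q + x < -2 and 3*r + 4*x < 13.
Check whether x < 1 and 3*r + 4*x < 13 and q = 2 implies it.
Countermodel: at the initial state q = 2, r = 0, x = 0, the precondition holds but the weakest precondition fails.
Answer: invalid


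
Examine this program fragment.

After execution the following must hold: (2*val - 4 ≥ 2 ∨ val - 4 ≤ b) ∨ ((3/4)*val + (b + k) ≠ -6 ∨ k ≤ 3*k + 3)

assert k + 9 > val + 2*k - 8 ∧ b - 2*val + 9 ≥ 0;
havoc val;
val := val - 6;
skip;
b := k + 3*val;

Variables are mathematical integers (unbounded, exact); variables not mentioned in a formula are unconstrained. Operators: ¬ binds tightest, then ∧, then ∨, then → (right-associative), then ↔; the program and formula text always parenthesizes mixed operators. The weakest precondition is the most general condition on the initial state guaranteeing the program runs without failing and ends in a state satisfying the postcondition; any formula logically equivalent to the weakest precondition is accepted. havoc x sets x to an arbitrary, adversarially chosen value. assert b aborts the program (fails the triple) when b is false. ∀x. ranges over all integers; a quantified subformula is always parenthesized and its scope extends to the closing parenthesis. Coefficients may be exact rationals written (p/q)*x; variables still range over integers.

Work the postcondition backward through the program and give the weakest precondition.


Working backward. After the program, the postcondition (2*val - 4 ≥ 2 ∨ val - 4 ≤ b) ∨ ((3/4)*val + (b + k) ≠ -6 ∨ k ≤ 3*k + 3) must hold; in canonical form it is 2*val ≥ 6 ∨ val ≤ b + 4 ∨ b + k + (3/4)*val ≠ -6 ∨ 2*k ≥ -3.
Before b := k + 3*val: 2*val ≥ 6 ∨ k + 2*val ≥ -4 ∨ 2*k + (15/4)*val ≠ -6 ∨ 2*k ≥ -3
Before skip: 2*val ≥ 6 ∨ k + 2*val ≥ -4 ∨ 2*k + (15/4)*val ≠ -6 ∨ 2*k ≥ -3
Before val := val - 6: 2*val ≥ 18 ∨ k + 2*val ≥ 8 ∨ 2*k + (15/4)*val ≠ 33/2 ∨ 2*k ≥ -3
Before havoc val: ∀val_1. (2*val_1 ≥ 18 ∨ k + 2*val_1 ≥ 8 ∨ 2*k + (15/4)*val_1 ≠ 33/2 ∨ 2*k ≥ -3)
Before assert k + 9 > val + 2*k - 8 ∧ b - 2*val + 9 ≥ 0: k + val < 17 ∧ b ≥ 2*val - 9 ∧ (∀val_1. (2*val_1 ≥ 18 ∨ k + 2*val_1 ≥ 8 ∨ 2*k + (15/4)*val_1 ≠ 33/2 ∨ 2*k ≥ -3))
Answer: WP = k + val < 17 ∧ b ≥ 2*val - 9 ∧ (∀val_1. (2*val_1 ≥ 18 ∨ k + 2*val_1 ≥ 8 ∨ 2*k + (15/4)*val_1 ≠ 33/2 ∨ 2*k ≥ -3))


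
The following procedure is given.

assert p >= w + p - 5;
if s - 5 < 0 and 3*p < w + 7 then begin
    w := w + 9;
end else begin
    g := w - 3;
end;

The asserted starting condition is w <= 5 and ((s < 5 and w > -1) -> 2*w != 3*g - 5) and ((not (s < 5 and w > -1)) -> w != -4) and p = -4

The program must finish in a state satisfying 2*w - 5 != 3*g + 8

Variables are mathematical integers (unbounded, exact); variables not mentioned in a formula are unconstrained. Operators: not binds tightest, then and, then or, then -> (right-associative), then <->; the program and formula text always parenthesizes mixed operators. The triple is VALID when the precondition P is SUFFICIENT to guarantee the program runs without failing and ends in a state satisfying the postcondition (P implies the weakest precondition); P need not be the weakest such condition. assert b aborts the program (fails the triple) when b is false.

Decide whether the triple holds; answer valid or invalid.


Working backward. After the program, the postcondition 2*w - 5 != 3*g + 8 must hold; in canonical form it is 2*w != 3*g + 13.
Then branch requires 2*w != 3*g - 5; else branch requires w != -4.
Before the if: ((s < 5 and 3*p < w + 7) -> 2*w != 3*g - 5) and ((not (s < 5 and 3*p < w + 7)) -> w != -4)
Before assert p >= w + p - 5: w <= 5 and ((s < 5 and 3*p < w + 7) -> 2*w != 3*g - 5) and ((not (s < 5 and 3*p < w + 7)) -> w != -4)
The weakest precondition is w <= 5 and ((s < 5 and 3*p < w + 7) -> 2*w != 3*g - 5) and ((not (s < 5 and 3*p < w + 7)) -> w != -4).
Check whether w <= 5 and ((s < 5 and w > -1) -> 2*w != 3*g - 5) and ((not (s < 5 and w > -1)) -> w != -4) and p = -4 implies it.
Countermodel: at the initial state g = -3, p = -4, s = 4, w = -7, the precondition holds but the weakest precondition fails.
Answer: invalid


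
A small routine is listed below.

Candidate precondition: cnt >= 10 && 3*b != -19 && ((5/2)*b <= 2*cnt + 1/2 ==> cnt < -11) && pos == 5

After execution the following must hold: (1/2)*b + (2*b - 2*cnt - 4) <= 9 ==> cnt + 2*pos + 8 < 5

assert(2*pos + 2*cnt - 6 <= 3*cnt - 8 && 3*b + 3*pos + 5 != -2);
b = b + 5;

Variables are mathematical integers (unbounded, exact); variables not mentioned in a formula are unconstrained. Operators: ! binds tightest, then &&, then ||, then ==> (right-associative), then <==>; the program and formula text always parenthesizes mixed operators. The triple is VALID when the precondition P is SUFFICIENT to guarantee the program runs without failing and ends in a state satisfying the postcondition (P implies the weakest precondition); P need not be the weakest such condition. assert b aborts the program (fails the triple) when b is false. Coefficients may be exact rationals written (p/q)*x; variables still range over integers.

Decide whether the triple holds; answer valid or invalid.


Working backward. After the program, the postcondition (1/2)*b + (2*b - 2*cnt - 4) <= 9 ==> cnt + 2*pos + 8 < 5 must hold; in canonical form it is (5/2)*b <= 2*cnt + 13 ==> cnt + 2*pos < -3.
Before b := b + 5: (5/2)*b <= 2*cnt + 1/2 ==> cnt + 2*pos < -3
Before assert 2*pos + 2*cnt - 6 <= 3*cnt - 8 && 3*b + 3*pos + 5 != -2: 2*pos <= cnt - 2 && 3*b + 3*pos != -7 && ((5/2)*b <= 2*cnt + 1/2 ==> cnt + 2*pos < -3)
The weakest precondition is 2*pos <= cnt - 2 && 3*b + 3*pos != -7 && ((5/2)*b <= 2*cnt + 1/2 ==> cnt + 2*pos < -3).
Check whether cnt >= 10 && 3*b != -19 && ((5/2)*b <= 2*cnt + 1/2 ==> cnt < -11) && pos == 5 implies it.
Countermodel: at the initial state b = 9, cnt = 10, pos = 5, the precondition holds but the weakest precondition fails.
Answer: invalid


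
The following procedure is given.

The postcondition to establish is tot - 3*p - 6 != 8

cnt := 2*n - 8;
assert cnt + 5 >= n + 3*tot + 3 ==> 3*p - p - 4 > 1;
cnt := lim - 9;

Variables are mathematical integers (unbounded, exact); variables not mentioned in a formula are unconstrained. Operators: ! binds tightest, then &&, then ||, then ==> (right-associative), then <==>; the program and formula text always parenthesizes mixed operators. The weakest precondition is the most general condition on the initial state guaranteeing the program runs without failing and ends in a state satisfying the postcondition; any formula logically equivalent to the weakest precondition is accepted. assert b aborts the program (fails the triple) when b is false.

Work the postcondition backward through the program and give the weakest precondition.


Working backward. After the program, the postcondition tot - 3*p - 6 != 8 must hold; in canonical form it is tot != 3*p + 14.
Before cnt := lim - 9: tot != 3*p + 14
Before assert cnt + 5 >= n + 3*tot + 3 ==> 3*p - p - 4 > 1: (cnt >= n + 3*tot - 2 ==> 2*p > 5) && tot != 3*p + 14
Before cnt := 2*n - 8: (n >= 3*tot + 6 ==> 2*p > 5) && tot != 3*p + 14
Answer: WP = (n >= 3*tot + 6 ==> 2*p > 5) && tot != 3*p + 14


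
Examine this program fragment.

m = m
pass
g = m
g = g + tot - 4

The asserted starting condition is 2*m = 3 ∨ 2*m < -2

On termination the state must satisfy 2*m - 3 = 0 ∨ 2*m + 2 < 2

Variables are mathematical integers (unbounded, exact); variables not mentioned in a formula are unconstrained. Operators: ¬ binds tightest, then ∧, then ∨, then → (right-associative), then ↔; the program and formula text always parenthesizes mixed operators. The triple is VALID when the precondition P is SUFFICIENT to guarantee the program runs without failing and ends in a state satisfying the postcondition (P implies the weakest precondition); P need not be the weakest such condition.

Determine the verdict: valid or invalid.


Working backward. After the program, the postcondition 2*m - 3 = 0 ∨ 2*m + 2 < 2 must hold; in canonical form it is 2*m = 3 ∨ 2*m < 0.
Before g := g + tot - 4: 2*m = 3 ∨ 2*m < 0
Before g := m: 2*m = 3 ∨ 2*m < 0
Before skip: 2*m = 3 ∨ 2*m < 0
Before m := m: 2*m = 3 ∨ 2*m < 0
The weakest precondition is 2*m = 3 ∨ 2*m < 0.
Check whether 2*m = 3 ∨ 2*m < -2 implies it.
Every state satisfying the precondition satisfies the weakest precondition: the implication holds.
Answer: valid


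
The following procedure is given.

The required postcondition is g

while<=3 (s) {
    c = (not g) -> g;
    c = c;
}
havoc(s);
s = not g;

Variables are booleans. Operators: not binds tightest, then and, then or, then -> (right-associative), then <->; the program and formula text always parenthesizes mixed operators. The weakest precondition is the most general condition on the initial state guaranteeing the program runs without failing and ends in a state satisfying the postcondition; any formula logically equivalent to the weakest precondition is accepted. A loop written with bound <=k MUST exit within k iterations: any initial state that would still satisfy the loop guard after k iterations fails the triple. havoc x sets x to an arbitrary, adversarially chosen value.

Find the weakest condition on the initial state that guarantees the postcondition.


Working backward. After the program, g must hold.
Before s := not g: g
Before havoc s: g
Before the loop (bound <=3), unroll the exhaustion recursion (WP_0 = exit-now case; WP_j = one more guarded iteration, up to j = 3):
  WP_0: (not s) and g
  WP_1: (s -> ((not s) and g)) and ((not s) -> g)
  WP_2: (s -> ((s -> ((not s) and g)) and ((not s) -> g))) and ((not s) -> g)
  WP_3: (s -> ((s -> ((s -> ((not s) and g)) and ((not s) -> g))) and ((not s) -> g))) and ((not s) -> g)
So before the loop: (s -> ((s -> ((s -> ((not s) and g)) and ((not s) -> g))) and ((not s) -> g))) and ((not s) -> g)
Answer: WP = (s -> ((s -> ((s -> ((not s) and g)) and ((not s) -> g))) and ((not s) -> g))) and ((not s) -> g)


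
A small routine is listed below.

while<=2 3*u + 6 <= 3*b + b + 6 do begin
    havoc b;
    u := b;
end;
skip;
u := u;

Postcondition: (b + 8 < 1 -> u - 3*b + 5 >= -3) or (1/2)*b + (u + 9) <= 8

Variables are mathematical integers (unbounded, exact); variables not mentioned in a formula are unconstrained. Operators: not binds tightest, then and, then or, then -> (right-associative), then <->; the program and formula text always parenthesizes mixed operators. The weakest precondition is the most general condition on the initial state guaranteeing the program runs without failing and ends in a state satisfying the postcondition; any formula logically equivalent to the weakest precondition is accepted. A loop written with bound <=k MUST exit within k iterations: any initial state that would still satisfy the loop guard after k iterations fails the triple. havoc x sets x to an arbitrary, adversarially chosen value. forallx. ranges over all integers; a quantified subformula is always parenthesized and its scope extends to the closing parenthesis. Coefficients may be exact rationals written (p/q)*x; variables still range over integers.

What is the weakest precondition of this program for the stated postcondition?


Working backward. After the program, the postcondition (b + 8 < 1 -> u - 3*b + 5 >= -3) or (1/2)*b + (u + 9) <= 8 must hold; in canonical form it is (b < -7 -> u >= 3*b - 8) or (1/2)*b + u <= -1.
Before u := u: (b < -7 -> u >= 3*b - 8) or (1/2)*b + u <= -1
Before skip: (b < -7 -> u >= 3*b - 8) or (1/2)*b + u <= -1
Before the loop (bound <=2), unroll the exhaustion recursion (WP_0 = exit-now case; WP_j = one more guarded iteration, up to j = 2):
  WP_0: (not (3*u <= 4*b)) and ((b < -7 -> u >= 3*b - 8) or (1/2)*b + u <= -1)
  WP_1: (3*u <= 4*b -> (forall b_1. ((not (b_1 >= 0)) and ((b_1 < -7 -> 2*b_1 <= 8) or (3/2)*b_1 <= -1)))) and ((not (3*u <= 4*b)) -> ((b < -7 -> u >= 3*b - 8) or (1/2)*b + u <= -1))
  WP_2: (3*u <= 4*b -> (forall b_2. ((b_2 >= 0 -> (forall b_1. ((not (b_1 >= 0)) and ((b_1 < -7 -> 2*b_1 <= 8) or (3/2)*b_1 <= -1)))) and ((not (b_2 >= 0)) -> ((b_2 < -7 -> 2*b_2 <= 8) or (3/2)*b_2 <= -1))))) and ((not (3*u <= 4*b)) -> ((b < -7 -> u >= 3*b - 8) or (1/2)*b + u <= -1))
So before the loop: (3*u <= 4*b -> (forall b_2. ((b_2 >= 0 -> (forall b_1. ((not (b_1 >= 0)) and ((b_1 < -7 -> 2*b_1 <= 8) or (3/2)*b_1 <= -1)))) and ((not (b_2 >= 0)) -> ((b_2 < -7 -> 2*b_2 <= 8) or (3/2)*b_2 <= -1))))) and ((not (3*u <= 4*b)) -> ((b < -7 -> u >= 3*b - 8) or (1/2)*b + u <= -1))
Answer: WP = (3*u <= 4*b -> (forall b_2. ((b_2 >= 0 -> (forall b_1. ((not (b_1 >= 0)) and ((b_1 < -7 -> 2*b_1 <= 8) or (3/2)*b_1 <= -1)))) and ((not (b_2 >= 0)) -> ((b_2 < -7 -> 2*b_2 <= 8) or (3/2)*b_2 <= -1))))) and ((not (3*u <= 4*b)) -> ((b < -7 -> u >= 3*b - 8) or (1/2)*b + u <= -1))
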